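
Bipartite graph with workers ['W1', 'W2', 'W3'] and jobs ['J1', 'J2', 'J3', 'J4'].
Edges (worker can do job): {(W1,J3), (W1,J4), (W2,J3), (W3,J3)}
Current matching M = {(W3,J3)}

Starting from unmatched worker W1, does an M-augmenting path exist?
Yes: W1 → J4

An M-augmenting path alternates non-matching / matching edges, starting and ending at unmatched vertices.
Path: W1 → J4
(J4 is unmatched in M, so the path is augmenting.)
Flipping edges along this path would increase |M| from 1 to 2.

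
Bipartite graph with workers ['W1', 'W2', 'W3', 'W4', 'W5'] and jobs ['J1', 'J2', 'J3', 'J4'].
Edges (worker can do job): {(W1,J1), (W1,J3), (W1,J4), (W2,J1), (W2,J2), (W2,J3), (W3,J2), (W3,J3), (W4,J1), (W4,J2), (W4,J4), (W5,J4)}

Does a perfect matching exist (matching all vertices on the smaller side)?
Yes, perfect matching exists (size 4)

Perfect matching: {(W1,J3), (W3,J2), (W4,J1), (W5,J4)}
All 4 vertices on the smaller side are matched.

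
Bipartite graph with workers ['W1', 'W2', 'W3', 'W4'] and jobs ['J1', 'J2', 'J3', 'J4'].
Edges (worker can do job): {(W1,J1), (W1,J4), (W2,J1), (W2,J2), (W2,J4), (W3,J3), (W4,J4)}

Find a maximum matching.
Matching: {(W1,J1), (W2,J2), (W3,J3), (W4,J4)}

Maximum matching (size 4):
  W1 → J1
  W2 → J2
  W3 → J3
  W4 → J4

Each worker is assigned to at most one job, and each job to at most one worker.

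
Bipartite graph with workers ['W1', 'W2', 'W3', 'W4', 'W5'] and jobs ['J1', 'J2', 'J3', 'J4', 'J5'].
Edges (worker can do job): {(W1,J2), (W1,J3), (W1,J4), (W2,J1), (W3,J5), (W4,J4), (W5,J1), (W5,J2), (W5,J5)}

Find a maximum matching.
Matching: {(W1,J3), (W2,J1), (W3,J5), (W4,J4), (W5,J2)}

Maximum matching (size 5):
  W1 → J3
  W2 → J1
  W3 → J5
  W4 → J4
  W5 → J2

Each worker is assigned to at most one job, and each job to at most one worker.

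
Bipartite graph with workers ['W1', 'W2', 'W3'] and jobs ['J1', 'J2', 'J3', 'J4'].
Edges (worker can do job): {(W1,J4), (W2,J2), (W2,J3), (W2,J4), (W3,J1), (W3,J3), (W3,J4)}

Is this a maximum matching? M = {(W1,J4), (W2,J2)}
No, size 2 is not maximum

Proposed matching has size 2.
Maximum matching size for this graph: 3.

This is NOT maximum - can be improved to size 3.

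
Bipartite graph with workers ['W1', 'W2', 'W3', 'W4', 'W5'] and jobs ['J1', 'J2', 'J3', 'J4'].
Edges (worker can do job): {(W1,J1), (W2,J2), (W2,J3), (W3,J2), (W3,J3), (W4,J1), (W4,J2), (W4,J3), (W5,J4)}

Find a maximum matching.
Matching: {(W1,J1), (W3,J3), (W4,J2), (W5,J4)}

Maximum matching (size 4):
  W1 → J1
  W3 → J3
  W4 → J2
  W5 → J4

Each worker is assigned to at most one job, and each job to at most one worker.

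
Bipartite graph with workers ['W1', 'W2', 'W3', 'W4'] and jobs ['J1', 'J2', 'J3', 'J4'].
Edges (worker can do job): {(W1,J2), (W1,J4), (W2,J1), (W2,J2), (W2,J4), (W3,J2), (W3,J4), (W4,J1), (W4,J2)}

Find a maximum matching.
Matching: {(W1,J4), (W3,J2), (W4,J1)}

Maximum matching (size 3):
  W1 → J4
  W3 → J2
  W4 → J1

Each worker is assigned to at most one job, and each job to at most one worker.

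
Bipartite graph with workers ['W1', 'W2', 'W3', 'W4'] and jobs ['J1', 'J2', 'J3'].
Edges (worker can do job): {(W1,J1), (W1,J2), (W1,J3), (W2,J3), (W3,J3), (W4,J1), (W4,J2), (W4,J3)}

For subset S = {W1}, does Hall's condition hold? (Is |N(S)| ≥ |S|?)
Yes: |N(S)| = 3, |S| = 1

Subset S = {W1}
Neighbors N(S) = {J1, J2, J3}

|N(S)| = 3, |S| = 1
Hall's condition: |N(S)| ≥ |S| is satisfied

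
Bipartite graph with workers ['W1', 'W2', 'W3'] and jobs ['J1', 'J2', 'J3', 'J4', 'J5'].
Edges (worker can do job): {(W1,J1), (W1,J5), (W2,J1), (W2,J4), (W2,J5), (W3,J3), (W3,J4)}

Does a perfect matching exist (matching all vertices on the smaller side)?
Yes, perfect matching exists (size 3)

Perfect matching: {(W1,J1), (W2,J5), (W3,J3)}
All 3 vertices on the smaller side are matched.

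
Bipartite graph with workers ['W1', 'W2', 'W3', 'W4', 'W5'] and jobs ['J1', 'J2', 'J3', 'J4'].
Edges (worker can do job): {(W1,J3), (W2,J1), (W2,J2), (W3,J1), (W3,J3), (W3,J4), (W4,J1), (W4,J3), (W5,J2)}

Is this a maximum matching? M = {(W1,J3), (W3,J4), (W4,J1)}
No, size 3 is not maximum

Proposed matching has size 3.
Maximum matching size for this graph: 4.

This is NOT maximum - can be improved to size 4.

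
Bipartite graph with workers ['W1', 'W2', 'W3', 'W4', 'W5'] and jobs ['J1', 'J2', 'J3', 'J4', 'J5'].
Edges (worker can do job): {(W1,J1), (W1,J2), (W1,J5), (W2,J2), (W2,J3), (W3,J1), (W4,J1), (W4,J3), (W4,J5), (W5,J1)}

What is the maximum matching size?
Maximum matching size = 4

Maximum matching: {(W1,J2), (W2,J3), (W3,J1), (W4,J5)}
Size: 4

This assigns 4 workers to 4 distinct jobs.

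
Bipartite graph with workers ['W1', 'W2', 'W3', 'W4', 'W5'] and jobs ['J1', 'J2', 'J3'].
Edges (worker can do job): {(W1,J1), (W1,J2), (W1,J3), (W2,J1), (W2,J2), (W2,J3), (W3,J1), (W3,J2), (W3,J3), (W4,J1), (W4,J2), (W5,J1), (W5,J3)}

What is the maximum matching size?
Maximum matching size = 3

Maximum matching: {(W3,J1), (W4,J2), (W5,J3)}
Size: 3

This assigns 3 workers to 3 distinct jobs.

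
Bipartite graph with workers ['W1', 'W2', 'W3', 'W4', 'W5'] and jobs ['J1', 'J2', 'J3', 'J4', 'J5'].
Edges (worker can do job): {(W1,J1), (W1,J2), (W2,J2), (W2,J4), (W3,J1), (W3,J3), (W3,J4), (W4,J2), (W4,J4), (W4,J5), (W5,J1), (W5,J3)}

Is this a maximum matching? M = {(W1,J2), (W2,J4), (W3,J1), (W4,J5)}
No, size 4 is not maximum

Proposed matching has size 4.
Maximum matching size for this graph: 5.

This is NOT maximum - can be improved to size 5.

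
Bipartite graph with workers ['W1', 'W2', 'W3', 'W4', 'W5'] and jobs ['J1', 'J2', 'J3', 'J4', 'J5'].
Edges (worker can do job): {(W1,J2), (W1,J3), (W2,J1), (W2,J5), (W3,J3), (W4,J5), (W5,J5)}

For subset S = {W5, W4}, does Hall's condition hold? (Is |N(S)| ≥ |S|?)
No: |N(S)| = 1, |S| = 2

Subset S = {W5, W4}
Neighbors N(S) = {J5}

|N(S)| = 1, |S| = 2
Hall's condition: |N(S)| ≥ |S| is NOT satisfied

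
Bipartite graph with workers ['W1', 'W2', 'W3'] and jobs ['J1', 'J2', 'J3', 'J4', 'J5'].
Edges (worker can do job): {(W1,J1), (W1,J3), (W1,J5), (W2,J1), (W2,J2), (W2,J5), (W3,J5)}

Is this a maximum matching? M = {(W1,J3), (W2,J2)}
No, size 2 is not maximum

Proposed matching has size 2.
Maximum matching size for this graph: 3.

This is NOT maximum - can be improved to size 3.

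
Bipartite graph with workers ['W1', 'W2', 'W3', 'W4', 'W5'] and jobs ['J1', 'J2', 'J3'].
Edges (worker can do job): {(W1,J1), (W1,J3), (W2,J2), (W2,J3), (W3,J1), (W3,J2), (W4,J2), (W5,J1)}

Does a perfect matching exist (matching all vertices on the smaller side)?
Yes, perfect matching exists (size 3)

Perfect matching: {(W1,J3), (W3,J1), (W4,J2)}
All 3 vertices on the smaller side are matched.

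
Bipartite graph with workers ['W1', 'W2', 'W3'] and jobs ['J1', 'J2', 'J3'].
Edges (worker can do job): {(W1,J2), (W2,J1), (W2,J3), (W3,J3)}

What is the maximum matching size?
Maximum matching size = 3

Maximum matching: {(W1,J2), (W2,J1), (W3,J3)}
Size: 3

This assigns 3 workers to 3 distinct jobs.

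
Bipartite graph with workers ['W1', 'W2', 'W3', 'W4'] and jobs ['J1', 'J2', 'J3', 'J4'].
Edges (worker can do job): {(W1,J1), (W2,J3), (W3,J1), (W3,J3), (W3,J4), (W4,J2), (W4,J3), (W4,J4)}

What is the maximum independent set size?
Maximum independent set = 4

By König's theorem:
- Min vertex cover = Max matching = 4
- Max independent set = Total vertices - Min vertex cover
- Max independent set = 8 - 4 = 4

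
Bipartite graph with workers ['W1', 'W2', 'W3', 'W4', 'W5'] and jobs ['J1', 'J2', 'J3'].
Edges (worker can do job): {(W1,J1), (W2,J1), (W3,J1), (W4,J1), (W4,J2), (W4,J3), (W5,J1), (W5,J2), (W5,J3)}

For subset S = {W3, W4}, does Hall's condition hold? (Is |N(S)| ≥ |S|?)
Yes: |N(S)| = 3, |S| = 2

Subset S = {W3, W4}
Neighbors N(S) = {J1, J2, J3}

|N(S)| = 3, |S| = 2
Hall's condition: |N(S)| ≥ |S| is satisfied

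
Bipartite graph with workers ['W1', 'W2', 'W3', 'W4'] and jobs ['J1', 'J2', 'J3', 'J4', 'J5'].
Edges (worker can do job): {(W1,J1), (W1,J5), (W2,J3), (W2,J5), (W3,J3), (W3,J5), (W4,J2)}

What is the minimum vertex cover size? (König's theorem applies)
Minimum vertex cover size = 4

By König's theorem: in bipartite graphs,
min vertex cover = max matching = 4

Maximum matching has size 4, so minimum vertex cover also has size 4.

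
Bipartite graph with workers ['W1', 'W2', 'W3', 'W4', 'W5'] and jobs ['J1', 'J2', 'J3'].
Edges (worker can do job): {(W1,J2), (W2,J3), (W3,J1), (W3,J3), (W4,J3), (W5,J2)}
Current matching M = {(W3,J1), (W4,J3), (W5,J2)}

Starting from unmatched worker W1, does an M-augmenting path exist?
No augmenting path from W1

Alternating search from W1 reaches jobs: {J2}.
Every reachable job is already matched in M, and following those matched edges back to workers exposes no further unvisited jobs.
No M-augmenting path from W1 exists.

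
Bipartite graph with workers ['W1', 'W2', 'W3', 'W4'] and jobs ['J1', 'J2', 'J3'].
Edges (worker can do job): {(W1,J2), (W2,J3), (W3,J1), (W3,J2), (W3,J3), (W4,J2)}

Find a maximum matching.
Matching: {(W2,J3), (W3,J1), (W4,J2)}

Maximum matching (size 3):
  W2 → J3
  W3 → J1
  W4 → J2

Each worker is assigned to at most one job, and each job to at most one worker.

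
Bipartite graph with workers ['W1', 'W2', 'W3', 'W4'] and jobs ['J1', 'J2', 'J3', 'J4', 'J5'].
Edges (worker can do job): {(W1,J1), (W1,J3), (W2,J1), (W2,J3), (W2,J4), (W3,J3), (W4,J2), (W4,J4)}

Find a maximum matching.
Matching: {(W1,J1), (W2,J4), (W3,J3), (W4,J2)}

Maximum matching (size 4):
  W1 → J1
  W2 → J4
  W3 → J3
  W4 → J2

Each worker is assigned to at most one job, and each job to at most one worker.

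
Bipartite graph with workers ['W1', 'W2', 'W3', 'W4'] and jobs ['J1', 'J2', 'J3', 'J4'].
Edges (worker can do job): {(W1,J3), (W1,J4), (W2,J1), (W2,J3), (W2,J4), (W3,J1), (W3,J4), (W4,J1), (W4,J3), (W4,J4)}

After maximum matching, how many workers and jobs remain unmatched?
Unmatched: 1 workers, 1 jobs

Maximum matching size: 3
Workers: 4 total, 3 matched, 1 unmatched
Jobs: 4 total, 3 matched, 1 unmatched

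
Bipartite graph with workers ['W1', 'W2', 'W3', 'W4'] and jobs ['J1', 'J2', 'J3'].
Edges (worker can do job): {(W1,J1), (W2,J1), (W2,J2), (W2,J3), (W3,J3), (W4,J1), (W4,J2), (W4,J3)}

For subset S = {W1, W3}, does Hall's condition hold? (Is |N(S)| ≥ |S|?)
Yes: |N(S)| = 2, |S| = 2

Subset S = {W1, W3}
Neighbors N(S) = {J1, J3}

|N(S)| = 2, |S| = 2
Hall's condition: |N(S)| ≥ |S| is satisfied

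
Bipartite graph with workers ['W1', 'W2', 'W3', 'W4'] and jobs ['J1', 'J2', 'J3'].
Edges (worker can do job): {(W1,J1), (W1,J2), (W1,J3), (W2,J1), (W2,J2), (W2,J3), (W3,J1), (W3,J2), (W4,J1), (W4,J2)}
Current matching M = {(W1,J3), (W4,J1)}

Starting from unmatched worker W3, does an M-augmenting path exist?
Yes: W3 → J1 → W4 → J2

An M-augmenting path alternates non-matching / matching edges, starting and ending at unmatched vertices.
Path: W3 → J1 → W4 → J2
(J2 is unmatched in M, so the path is augmenting.)
Flipping edges along this path would increase |M| from 2 to 3.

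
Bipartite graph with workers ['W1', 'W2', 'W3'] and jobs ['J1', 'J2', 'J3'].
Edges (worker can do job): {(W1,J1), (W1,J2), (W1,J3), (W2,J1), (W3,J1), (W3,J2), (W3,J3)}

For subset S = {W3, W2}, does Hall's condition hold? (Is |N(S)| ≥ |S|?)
Yes: |N(S)| = 3, |S| = 2

Subset S = {W3, W2}
Neighbors N(S) = {J1, J2, J3}

|N(S)| = 3, |S| = 2
Hall's condition: |N(S)| ≥ |S| is satisfied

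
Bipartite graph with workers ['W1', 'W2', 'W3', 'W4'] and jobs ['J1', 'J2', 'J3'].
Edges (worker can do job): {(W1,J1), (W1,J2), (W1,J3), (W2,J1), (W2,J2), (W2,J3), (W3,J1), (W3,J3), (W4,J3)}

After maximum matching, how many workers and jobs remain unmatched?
Unmatched: 1 workers, 0 jobs

Maximum matching size: 3
Workers: 4 total, 3 matched, 1 unmatched
Jobs: 3 total, 3 matched, 0 unmatched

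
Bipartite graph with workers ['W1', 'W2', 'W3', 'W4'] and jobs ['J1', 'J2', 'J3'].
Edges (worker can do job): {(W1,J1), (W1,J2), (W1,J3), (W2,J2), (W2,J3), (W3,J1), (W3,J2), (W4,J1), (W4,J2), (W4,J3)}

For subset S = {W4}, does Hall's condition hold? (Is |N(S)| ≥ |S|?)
Yes: |N(S)| = 3, |S| = 1

Subset S = {W4}
Neighbors N(S) = {J1, J2, J3}

|N(S)| = 3, |S| = 1
Hall's condition: |N(S)| ≥ |S| is satisfied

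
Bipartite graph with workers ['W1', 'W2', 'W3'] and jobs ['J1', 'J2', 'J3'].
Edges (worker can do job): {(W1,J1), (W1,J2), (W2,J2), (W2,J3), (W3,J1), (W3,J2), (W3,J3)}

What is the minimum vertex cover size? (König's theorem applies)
Minimum vertex cover size = 3

By König's theorem: in bipartite graphs,
min vertex cover = max matching = 3

Maximum matching has size 3, so minimum vertex cover also has size 3.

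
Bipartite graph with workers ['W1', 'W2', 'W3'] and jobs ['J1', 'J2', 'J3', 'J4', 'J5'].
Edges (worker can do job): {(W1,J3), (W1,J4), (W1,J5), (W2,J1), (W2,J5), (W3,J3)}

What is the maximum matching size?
Maximum matching size = 3

Maximum matching: {(W1,J5), (W2,J1), (W3,J3)}
Size: 3

This assigns 3 workers to 3 distinct jobs.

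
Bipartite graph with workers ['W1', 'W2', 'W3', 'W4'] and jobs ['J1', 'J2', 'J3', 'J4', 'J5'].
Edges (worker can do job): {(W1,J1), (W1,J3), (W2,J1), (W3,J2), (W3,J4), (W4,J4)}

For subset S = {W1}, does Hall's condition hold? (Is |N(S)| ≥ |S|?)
Yes: |N(S)| = 2, |S| = 1

Subset S = {W1}
Neighbors N(S) = {J1, J3}

|N(S)| = 2, |S| = 1
Hall's condition: |N(S)| ≥ |S| is satisfied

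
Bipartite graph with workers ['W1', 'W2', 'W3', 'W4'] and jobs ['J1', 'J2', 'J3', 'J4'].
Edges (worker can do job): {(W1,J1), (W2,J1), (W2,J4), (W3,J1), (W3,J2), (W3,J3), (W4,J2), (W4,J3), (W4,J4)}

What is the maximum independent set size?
Maximum independent set = 4

By König's theorem:
- Min vertex cover = Max matching = 4
- Max independent set = Total vertices - Min vertex cover
- Max independent set = 8 - 4 = 4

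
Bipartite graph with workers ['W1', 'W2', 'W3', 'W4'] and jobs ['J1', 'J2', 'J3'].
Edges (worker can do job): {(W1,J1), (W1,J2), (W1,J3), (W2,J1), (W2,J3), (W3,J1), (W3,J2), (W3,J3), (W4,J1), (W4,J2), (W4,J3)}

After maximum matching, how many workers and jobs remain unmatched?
Unmatched: 1 workers, 0 jobs

Maximum matching size: 3
Workers: 4 total, 3 matched, 1 unmatched
Jobs: 3 total, 3 matched, 0 unmatched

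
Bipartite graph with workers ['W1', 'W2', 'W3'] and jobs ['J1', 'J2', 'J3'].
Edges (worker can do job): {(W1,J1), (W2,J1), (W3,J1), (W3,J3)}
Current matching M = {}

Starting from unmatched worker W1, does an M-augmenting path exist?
Yes: W1 → J1

An M-augmenting path alternates non-matching / matching edges, starting and ending at unmatched vertices.
Path: W1 → J1
(J1 is unmatched in M, so the path is augmenting.)
Flipping edges along this path would increase |M| from 0 to 1.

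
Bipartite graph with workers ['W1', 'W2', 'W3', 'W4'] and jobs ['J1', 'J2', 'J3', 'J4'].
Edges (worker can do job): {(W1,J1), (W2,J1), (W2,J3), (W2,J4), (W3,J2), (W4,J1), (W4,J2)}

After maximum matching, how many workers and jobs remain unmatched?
Unmatched: 1 workers, 1 jobs

Maximum matching size: 3
Workers: 4 total, 3 matched, 1 unmatched
Jobs: 4 total, 3 matched, 1 unmatched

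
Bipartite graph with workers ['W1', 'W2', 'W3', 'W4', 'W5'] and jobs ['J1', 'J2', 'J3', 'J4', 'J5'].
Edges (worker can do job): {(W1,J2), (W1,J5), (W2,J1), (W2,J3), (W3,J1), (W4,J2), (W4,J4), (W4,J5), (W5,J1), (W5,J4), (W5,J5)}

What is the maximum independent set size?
Maximum independent set = 5

By König's theorem:
- Min vertex cover = Max matching = 5
- Max independent set = Total vertices - Min vertex cover
- Max independent set = 10 - 5 = 5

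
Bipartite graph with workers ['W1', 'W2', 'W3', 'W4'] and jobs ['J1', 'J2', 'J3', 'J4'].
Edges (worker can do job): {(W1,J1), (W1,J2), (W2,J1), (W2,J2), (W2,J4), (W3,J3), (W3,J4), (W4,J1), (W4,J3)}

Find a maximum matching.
Matching: {(W1,J2), (W2,J4), (W3,J3), (W4,J1)}

Maximum matching (size 4):
  W1 → J2
  W2 → J4
  W3 → J3
  W4 → J1

Each worker is assigned to at most one job, and each job to at most one worker.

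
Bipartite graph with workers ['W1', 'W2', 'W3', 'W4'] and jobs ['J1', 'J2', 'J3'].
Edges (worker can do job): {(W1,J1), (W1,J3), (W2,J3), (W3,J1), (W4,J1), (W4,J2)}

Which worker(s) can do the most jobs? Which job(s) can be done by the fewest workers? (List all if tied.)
Most versatile: W1, W4 (2 jobs); Least covered: J2 (1 workers)

Worker degrees (jobs they can do): W1:2, W2:1, W3:1, W4:2
Job degrees (workers who can do it): J1:3, J2:1, J3:2

Maximum worker degree is 2, achieved by: W1, W4
Minimum job degree is 1, achieved by: J2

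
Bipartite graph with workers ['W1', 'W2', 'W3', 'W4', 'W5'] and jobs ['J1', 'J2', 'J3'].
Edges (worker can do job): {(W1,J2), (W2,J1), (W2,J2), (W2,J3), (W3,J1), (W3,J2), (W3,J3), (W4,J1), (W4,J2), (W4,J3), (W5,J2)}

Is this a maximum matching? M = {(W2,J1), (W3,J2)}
No, size 2 is not maximum

Proposed matching has size 2.
Maximum matching size for this graph: 3.

This is NOT maximum - can be improved to size 3.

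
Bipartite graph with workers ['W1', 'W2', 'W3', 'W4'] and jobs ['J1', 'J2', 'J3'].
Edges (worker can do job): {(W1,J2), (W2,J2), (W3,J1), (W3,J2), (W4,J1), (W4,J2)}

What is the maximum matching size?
Maximum matching size = 2

Maximum matching: {(W3,J2), (W4,J1)}
Size: 2

This assigns 2 workers to 2 distinct jobs.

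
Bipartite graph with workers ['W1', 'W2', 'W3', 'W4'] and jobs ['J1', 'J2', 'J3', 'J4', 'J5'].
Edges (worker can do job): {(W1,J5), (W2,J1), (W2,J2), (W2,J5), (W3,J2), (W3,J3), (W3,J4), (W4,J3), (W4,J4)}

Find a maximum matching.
Matching: {(W1,J5), (W2,J1), (W3,J2), (W4,J3)}

Maximum matching (size 4):
  W1 → J5
  W2 → J1
  W3 → J2
  W4 → J3

Each worker is assigned to at most one job, and each job to at most one worker.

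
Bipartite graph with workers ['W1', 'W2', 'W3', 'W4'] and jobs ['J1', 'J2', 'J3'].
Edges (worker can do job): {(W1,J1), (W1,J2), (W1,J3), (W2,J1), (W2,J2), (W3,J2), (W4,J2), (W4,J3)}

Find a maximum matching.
Matching: {(W1,J1), (W3,J2), (W4,J3)}

Maximum matching (size 3):
  W1 → J1
  W3 → J2
  W4 → J3

Each worker is assigned to at most one job, and each job to at most one worker.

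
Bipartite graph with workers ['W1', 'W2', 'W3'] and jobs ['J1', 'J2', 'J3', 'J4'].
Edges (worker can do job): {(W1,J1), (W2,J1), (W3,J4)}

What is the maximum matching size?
Maximum matching size = 2

Maximum matching: {(W1,J1), (W3,J4)}
Size: 2

This assigns 2 workers to 2 distinct jobs.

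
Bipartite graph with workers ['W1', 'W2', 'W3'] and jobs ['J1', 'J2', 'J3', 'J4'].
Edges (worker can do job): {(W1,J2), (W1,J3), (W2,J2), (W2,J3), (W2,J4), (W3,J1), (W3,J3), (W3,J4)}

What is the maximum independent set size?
Maximum independent set = 4

By König's theorem:
- Min vertex cover = Max matching = 3
- Max independent set = Total vertices - Min vertex cover
- Max independent set = 7 - 3 = 4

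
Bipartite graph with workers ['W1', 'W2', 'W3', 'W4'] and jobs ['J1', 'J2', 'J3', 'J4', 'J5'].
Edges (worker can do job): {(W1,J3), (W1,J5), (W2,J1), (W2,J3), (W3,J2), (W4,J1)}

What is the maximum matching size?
Maximum matching size = 4

Maximum matching: {(W1,J5), (W2,J3), (W3,J2), (W4,J1)}
Size: 4

This assigns 4 workers to 4 distinct jobs.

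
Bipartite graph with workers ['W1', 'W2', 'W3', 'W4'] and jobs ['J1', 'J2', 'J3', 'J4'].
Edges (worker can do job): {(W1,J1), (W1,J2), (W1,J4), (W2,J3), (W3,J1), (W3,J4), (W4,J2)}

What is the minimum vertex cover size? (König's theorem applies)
Minimum vertex cover size = 4

By König's theorem: in bipartite graphs,
min vertex cover = max matching = 4

Maximum matching has size 4, so minimum vertex cover also has size 4.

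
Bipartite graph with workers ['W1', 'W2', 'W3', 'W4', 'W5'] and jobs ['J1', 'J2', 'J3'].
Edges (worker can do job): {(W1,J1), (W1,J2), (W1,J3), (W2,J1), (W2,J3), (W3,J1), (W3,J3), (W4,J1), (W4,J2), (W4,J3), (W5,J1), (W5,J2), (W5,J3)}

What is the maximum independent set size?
Maximum independent set = 5

By König's theorem:
- Min vertex cover = Max matching = 3
- Max independent set = Total vertices - Min vertex cover
- Max independent set = 8 - 3 = 5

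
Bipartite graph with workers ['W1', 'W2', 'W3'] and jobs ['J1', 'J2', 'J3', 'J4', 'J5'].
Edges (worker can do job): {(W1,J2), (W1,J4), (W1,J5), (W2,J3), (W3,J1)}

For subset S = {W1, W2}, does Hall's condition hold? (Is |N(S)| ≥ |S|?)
Yes: |N(S)| = 4, |S| = 2

Subset S = {W1, W2}
Neighbors N(S) = {J2, J3, J4, J5}

|N(S)| = 4, |S| = 2
Hall's condition: |N(S)| ≥ |S| is satisfied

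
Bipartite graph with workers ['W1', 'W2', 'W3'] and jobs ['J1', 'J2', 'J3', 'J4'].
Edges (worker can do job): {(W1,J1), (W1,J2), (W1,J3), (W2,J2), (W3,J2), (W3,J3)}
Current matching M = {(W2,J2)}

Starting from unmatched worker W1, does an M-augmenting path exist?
Yes: W1 → J3

An M-augmenting path alternates non-matching / matching edges, starting and ending at unmatched vertices.
Path: W1 → J3
(J3 is unmatched in M, so the path is augmenting.)
Flipping edges along this path would increase |M| from 1 to 2.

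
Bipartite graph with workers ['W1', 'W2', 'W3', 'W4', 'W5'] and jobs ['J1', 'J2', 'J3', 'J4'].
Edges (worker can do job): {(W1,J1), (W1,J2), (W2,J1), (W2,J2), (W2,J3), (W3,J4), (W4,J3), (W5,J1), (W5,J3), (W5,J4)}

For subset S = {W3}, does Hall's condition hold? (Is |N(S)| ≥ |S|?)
Yes: |N(S)| = 1, |S| = 1

Subset S = {W3}
Neighbors N(S) = {J4}

|N(S)| = 1, |S| = 1
Hall's condition: |N(S)| ≥ |S| is satisfied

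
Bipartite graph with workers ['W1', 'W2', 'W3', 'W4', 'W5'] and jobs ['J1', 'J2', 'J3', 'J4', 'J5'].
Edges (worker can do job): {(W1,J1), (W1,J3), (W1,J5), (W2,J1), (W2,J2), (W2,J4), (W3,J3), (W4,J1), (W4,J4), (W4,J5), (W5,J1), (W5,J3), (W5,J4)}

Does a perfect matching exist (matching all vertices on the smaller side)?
Yes, perfect matching exists (size 5)

Perfect matching: {(W1,J1), (W2,J2), (W3,J3), (W4,J5), (W5,J4)}
All 5 vertices on the smaller side are matched.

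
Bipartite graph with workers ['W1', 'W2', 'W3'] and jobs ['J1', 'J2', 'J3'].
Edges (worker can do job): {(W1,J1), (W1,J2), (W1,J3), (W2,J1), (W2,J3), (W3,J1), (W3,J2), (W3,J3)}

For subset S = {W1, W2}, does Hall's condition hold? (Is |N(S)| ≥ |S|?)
Yes: |N(S)| = 3, |S| = 2

Subset S = {W1, W2}
Neighbors N(S) = {J1, J2, J3}

|N(S)| = 3, |S| = 2
Hall's condition: |N(S)| ≥ |S| is satisfied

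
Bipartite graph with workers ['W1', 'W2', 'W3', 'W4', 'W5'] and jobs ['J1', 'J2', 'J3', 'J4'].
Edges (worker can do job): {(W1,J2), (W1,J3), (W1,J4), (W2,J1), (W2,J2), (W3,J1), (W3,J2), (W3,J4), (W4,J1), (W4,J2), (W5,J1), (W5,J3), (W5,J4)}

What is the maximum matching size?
Maximum matching size = 4

Maximum matching: {(W2,J1), (W3,J4), (W4,J2), (W5,J3)}
Size: 4

This assigns 4 workers to 4 distinct jobs.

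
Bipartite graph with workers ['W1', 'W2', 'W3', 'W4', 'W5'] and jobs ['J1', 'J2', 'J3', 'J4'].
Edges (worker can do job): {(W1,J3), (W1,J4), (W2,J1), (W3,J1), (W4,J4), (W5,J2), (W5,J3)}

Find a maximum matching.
Matching: {(W1,J3), (W3,J1), (W4,J4), (W5,J2)}

Maximum matching (size 4):
  W1 → J3
  W3 → J1
  W4 → J4
  W5 → J2

Each worker is assigned to at most one job, and each job to at most one worker.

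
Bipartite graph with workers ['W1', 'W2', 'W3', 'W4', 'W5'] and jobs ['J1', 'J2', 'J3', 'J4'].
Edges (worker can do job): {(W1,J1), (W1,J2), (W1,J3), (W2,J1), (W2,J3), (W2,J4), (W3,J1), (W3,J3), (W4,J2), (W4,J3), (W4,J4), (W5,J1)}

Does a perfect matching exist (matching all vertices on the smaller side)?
Yes, perfect matching exists (size 4)

Perfect matching: {(W2,J4), (W3,J3), (W4,J2), (W5,J1)}
All 4 vertices on the smaller side are matched.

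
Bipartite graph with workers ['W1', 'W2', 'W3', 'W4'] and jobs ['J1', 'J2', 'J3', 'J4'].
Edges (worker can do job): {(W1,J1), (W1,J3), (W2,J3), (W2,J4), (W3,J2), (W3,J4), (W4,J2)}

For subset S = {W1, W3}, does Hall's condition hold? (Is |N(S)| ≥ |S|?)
Yes: |N(S)| = 4, |S| = 2

Subset S = {W1, W3}
Neighbors N(S) = {J1, J2, J3, J4}

|N(S)| = 4, |S| = 2
Hall's condition: |N(S)| ≥ |S| is satisfied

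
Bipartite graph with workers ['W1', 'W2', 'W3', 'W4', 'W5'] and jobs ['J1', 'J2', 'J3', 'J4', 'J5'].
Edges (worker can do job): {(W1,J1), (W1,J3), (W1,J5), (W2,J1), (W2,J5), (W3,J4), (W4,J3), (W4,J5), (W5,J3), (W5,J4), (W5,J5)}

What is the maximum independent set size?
Maximum independent set = 6

By König's theorem:
- Min vertex cover = Max matching = 4
- Max independent set = Total vertices - Min vertex cover
- Max independent set = 10 - 4 = 6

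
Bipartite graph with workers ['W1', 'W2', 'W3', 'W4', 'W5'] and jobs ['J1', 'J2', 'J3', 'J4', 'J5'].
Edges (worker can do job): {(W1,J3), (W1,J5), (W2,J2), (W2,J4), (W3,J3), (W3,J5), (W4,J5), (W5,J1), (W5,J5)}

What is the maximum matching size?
Maximum matching size = 4

Maximum matching: {(W1,J3), (W2,J2), (W3,J5), (W5,J1)}
Size: 4

This assigns 4 workers to 4 distinct jobs.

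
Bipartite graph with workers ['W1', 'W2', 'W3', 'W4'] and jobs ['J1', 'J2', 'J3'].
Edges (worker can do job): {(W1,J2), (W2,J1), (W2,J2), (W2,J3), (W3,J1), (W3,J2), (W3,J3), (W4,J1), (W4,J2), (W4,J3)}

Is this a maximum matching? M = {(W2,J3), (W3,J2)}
No, size 2 is not maximum

Proposed matching has size 2.
Maximum matching size for this graph: 3.

This is NOT maximum - can be improved to size 3.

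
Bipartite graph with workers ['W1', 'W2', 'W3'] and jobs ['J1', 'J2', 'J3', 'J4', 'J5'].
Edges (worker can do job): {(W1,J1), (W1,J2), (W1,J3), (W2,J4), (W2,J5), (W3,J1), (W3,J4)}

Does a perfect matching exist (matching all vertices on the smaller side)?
Yes, perfect matching exists (size 3)

Perfect matching: {(W1,J2), (W2,J5), (W3,J4)}
All 3 vertices on the smaller side are matched.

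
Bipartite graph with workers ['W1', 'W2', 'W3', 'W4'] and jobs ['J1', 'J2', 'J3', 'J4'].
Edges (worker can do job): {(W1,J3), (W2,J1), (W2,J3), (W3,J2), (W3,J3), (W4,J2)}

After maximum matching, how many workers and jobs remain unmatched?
Unmatched: 1 workers, 1 jobs

Maximum matching size: 3
Workers: 4 total, 3 matched, 1 unmatched
Jobs: 4 total, 3 matched, 1 unmatched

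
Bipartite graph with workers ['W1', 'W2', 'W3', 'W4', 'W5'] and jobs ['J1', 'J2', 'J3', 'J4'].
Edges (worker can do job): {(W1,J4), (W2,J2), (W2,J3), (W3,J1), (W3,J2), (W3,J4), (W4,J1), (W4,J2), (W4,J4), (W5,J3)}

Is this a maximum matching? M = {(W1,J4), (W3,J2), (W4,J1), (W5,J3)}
Yes, size 4 is maximum

Proposed matching has size 4.
Maximum matching size for this graph: 4.

This is a maximum matching.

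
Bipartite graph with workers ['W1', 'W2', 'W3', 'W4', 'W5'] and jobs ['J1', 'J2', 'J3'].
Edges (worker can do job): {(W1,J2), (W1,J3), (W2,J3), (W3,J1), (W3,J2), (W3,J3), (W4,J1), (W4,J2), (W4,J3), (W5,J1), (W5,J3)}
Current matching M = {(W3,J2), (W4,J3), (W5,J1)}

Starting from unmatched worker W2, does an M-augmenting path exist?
No augmenting path from W2

Alternating search from W2 reaches jobs: {J1, J2, J3}.
Every reachable job is already matched in M, and following those matched edges back to workers exposes no further unvisited jobs.
No M-augmenting path from W2 exists.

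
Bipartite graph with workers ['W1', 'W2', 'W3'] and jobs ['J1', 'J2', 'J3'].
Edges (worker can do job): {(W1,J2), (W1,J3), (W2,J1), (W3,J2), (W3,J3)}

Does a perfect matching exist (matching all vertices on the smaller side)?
Yes, perfect matching exists (size 3)

Perfect matching: {(W1,J3), (W2,J1), (W3,J2)}
All 3 vertices on the smaller side are matched.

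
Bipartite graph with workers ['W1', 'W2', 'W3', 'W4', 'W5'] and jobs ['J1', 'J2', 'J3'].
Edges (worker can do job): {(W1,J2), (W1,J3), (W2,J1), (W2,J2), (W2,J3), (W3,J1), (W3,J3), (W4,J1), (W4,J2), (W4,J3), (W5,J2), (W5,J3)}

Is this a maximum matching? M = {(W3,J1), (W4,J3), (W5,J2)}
Yes, size 3 is maximum

Proposed matching has size 3.
Maximum matching size for this graph: 3.

This is a maximum matching.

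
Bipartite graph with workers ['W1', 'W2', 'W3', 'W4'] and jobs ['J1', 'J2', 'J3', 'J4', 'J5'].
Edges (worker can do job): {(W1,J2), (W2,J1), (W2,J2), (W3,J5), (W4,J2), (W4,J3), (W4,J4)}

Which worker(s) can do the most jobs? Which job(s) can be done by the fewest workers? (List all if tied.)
Most versatile: W4 (3 jobs); Least covered: J1, J3, J4, J5 (1 workers)

Worker degrees (jobs they can do): W1:1, W2:2, W3:1, W4:3
Job degrees (workers who can do it): J1:1, J2:3, J3:1, J4:1, J5:1

Maximum worker degree is 3, achieved by: W4
Minimum job degree is 1, achieved by: J1, J3, J4, J5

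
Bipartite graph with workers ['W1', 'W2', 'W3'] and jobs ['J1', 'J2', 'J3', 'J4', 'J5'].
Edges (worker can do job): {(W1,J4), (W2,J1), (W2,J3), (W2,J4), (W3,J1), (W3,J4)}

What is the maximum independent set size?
Maximum independent set = 5

By König's theorem:
- Min vertex cover = Max matching = 3
- Max independent set = Total vertices - Min vertex cover
- Max independent set = 8 - 3 = 5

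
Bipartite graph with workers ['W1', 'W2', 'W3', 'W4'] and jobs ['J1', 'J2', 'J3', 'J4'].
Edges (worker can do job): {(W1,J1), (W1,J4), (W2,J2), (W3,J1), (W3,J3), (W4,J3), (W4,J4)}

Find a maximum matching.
Matching: {(W1,J4), (W2,J2), (W3,J1), (W4,J3)}

Maximum matching (size 4):
  W1 → J4
  W2 → J2
  W3 → J1
  W4 → J3

Each worker is assigned to at most one job, and each job to at most one worker.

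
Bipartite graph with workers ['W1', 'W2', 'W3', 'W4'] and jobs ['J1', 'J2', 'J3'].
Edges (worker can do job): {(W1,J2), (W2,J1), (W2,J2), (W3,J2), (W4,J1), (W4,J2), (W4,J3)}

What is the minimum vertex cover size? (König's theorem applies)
Minimum vertex cover size = 3

By König's theorem: in bipartite graphs,
min vertex cover = max matching = 3

Maximum matching has size 3, so minimum vertex cover also has size 3.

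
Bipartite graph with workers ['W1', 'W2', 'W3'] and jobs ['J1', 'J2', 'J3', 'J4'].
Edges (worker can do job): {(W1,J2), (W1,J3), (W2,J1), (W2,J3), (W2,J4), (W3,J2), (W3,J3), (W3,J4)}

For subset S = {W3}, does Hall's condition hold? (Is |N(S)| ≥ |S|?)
Yes: |N(S)| = 3, |S| = 1

Subset S = {W3}
Neighbors N(S) = {J2, J3, J4}

|N(S)| = 3, |S| = 1
Hall's condition: |N(S)| ≥ |S| is satisfied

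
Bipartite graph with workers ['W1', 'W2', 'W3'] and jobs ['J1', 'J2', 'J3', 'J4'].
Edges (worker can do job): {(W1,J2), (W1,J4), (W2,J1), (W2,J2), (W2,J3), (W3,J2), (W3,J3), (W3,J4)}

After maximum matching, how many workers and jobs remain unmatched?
Unmatched: 0 workers, 1 jobs

Maximum matching size: 3
Workers: 3 total, 3 matched, 0 unmatched
Jobs: 4 total, 3 matched, 1 unmatched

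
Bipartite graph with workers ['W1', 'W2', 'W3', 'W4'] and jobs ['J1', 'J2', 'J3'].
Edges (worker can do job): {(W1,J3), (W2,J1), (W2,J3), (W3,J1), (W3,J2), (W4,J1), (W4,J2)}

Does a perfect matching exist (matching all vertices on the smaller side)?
Yes, perfect matching exists (size 3)

Perfect matching: {(W1,J3), (W3,J1), (W4,J2)}
All 3 vertices on the smaller side are matched.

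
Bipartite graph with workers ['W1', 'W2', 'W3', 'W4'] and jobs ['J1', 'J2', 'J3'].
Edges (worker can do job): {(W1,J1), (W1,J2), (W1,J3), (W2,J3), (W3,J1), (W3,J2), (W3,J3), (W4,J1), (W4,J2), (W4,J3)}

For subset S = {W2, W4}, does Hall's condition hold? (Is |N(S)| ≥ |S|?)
Yes: |N(S)| = 3, |S| = 2

Subset S = {W2, W4}
Neighbors N(S) = {J1, J2, J3}

|N(S)| = 3, |S| = 2
Hall's condition: |N(S)| ≥ |S| is satisfied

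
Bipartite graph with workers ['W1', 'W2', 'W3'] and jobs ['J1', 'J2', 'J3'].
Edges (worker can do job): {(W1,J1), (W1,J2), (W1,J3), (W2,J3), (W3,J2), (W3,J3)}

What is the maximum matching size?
Maximum matching size = 3

Maximum matching: {(W1,J1), (W2,J3), (W3,J2)}
Size: 3

This assigns 3 workers to 3 distinct jobs.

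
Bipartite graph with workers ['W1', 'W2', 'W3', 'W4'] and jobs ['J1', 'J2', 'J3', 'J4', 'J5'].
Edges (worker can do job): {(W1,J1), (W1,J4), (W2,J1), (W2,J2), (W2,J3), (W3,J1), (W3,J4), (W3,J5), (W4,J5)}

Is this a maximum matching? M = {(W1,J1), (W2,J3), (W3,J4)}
No, size 3 is not maximum

Proposed matching has size 3.
Maximum matching size for this graph: 4.

This is NOT maximum - can be improved to size 4.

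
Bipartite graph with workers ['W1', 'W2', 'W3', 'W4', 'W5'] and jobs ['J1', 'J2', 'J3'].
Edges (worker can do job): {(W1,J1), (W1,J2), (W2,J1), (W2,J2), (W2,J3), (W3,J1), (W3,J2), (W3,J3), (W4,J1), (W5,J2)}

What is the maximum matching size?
Maximum matching size = 3

Maximum matching: {(W2,J3), (W3,J1), (W5,J2)}
Size: 3

This assigns 3 workers to 3 distinct jobs.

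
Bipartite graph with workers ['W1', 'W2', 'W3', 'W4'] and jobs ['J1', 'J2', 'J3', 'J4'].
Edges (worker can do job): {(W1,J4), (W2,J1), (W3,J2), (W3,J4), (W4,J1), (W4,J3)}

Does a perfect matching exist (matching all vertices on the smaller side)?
Yes, perfect matching exists (size 4)

Perfect matching: {(W1,J4), (W2,J1), (W3,J2), (W4,J3)}
All 4 vertices on the smaller side are matched.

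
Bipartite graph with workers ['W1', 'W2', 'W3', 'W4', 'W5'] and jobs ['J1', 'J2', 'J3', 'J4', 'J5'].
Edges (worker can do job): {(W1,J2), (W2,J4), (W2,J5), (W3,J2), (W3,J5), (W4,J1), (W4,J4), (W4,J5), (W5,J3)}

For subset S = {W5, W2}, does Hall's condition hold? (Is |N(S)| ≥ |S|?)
Yes: |N(S)| = 3, |S| = 2

Subset S = {W5, W2}
Neighbors N(S) = {J3, J4, J5}

|N(S)| = 3, |S| = 2
Hall's condition: |N(S)| ≥ |S| is satisfied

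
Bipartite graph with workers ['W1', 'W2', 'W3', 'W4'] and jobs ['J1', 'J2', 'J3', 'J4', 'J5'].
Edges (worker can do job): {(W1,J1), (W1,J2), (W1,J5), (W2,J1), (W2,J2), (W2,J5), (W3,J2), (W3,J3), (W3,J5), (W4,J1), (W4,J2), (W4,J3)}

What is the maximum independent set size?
Maximum independent set = 5

By König's theorem:
- Min vertex cover = Max matching = 4
- Max independent set = Total vertices - Min vertex cover
- Max independent set = 9 - 4 = 5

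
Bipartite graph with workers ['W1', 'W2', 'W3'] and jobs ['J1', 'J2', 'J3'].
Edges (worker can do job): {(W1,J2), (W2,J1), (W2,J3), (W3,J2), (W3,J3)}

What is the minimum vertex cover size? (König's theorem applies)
Minimum vertex cover size = 3

By König's theorem: in bipartite graphs,
min vertex cover = max matching = 3

Maximum matching has size 3, so minimum vertex cover also has size 3.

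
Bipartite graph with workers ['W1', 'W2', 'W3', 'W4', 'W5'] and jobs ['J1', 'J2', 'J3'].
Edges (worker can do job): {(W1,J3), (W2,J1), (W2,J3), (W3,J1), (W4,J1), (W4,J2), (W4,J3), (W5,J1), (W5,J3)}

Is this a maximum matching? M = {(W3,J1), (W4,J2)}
No, size 2 is not maximum

Proposed matching has size 2.
Maximum matching size for this graph: 3.

This is NOT maximum - can be improved to size 3.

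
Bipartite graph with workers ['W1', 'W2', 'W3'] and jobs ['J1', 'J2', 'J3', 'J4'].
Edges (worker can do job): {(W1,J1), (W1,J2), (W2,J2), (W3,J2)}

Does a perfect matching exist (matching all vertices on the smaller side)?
No, maximum matching has size 2 < 3

Maximum matching has size 2, need 3 for perfect matching.
Unmatched workers: ['W2']
Unmatched jobs: ['J3', 'J4']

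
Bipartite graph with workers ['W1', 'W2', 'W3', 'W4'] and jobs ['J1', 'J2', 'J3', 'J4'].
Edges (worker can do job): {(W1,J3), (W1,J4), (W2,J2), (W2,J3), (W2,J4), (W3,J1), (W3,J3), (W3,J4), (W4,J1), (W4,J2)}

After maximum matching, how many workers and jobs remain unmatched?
Unmatched: 0 workers, 0 jobs

Maximum matching size: 4
Workers: 4 total, 4 matched, 0 unmatched
Jobs: 4 total, 4 matched, 0 unmatched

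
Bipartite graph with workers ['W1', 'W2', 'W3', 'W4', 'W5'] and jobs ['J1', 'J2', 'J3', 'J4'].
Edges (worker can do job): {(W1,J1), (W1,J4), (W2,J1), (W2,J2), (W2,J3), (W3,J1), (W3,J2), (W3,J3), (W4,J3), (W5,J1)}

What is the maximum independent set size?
Maximum independent set = 5

By König's theorem:
- Min vertex cover = Max matching = 4
- Max independent set = Total vertices - Min vertex cover
- Max independent set = 9 - 4 = 5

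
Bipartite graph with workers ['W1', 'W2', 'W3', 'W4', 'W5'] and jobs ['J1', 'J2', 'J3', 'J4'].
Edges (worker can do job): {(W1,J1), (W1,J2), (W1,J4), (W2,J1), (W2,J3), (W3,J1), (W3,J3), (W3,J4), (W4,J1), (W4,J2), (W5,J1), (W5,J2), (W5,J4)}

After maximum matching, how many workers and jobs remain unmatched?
Unmatched: 1 workers, 0 jobs

Maximum matching size: 4
Workers: 5 total, 4 matched, 1 unmatched
Jobs: 4 total, 4 matched, 0 unmatched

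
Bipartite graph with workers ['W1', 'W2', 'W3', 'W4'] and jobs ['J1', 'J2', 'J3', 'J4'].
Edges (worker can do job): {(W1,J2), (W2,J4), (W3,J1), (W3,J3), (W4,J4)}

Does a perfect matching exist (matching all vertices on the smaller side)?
No, maximum matching has size 3 < 4

Maximum matching has size 3, need 4 for perfect matching.
Unmatched workers: ['W2']
Unmatched jobs: ['J3']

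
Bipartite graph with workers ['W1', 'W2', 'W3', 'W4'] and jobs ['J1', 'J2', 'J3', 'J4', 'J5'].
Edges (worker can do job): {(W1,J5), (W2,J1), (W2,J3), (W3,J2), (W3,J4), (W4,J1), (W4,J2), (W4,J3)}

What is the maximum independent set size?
Maximum independent set = 5

By König's theorem:
- Min vertex cover = Max matching = 4
- Max independent set = Total vertices - Min vertex cover
- Max independent set = 9 - 4 = 5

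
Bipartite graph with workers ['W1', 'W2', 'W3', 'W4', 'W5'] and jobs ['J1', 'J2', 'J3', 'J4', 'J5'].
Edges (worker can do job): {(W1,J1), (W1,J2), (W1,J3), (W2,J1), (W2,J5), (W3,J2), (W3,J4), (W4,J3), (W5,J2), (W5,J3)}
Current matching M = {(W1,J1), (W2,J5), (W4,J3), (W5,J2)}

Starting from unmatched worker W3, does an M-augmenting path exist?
Yes: W3 → J4

An M-augmenting path alternates non-matching / matching edges, starting and ending at unmatched vertices.
Path: W3 → J4
(J4 is unmatched in M, so the path is augmenting.)
Flipping edges along this path would increase |M| from 4 to 5.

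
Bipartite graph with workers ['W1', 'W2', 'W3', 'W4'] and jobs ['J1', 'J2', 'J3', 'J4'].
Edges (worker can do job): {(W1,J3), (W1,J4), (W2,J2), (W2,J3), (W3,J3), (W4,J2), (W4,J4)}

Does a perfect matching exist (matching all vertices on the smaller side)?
No, maximum matching has size 3 < 4

Maximum matching has size 3, need 4 for perfect matching.
Unmatched workers: ['W2']
Unmatched jobs: ['J1']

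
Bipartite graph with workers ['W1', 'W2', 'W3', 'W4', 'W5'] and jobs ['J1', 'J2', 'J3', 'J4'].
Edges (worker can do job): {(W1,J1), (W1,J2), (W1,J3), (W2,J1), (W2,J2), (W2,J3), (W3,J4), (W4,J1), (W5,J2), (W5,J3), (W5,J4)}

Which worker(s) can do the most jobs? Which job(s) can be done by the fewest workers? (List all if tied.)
Most versatile: W1, W2, W5 (3 jobs); Least covered: J4 (2 workers)

Worker degrees (jobs they can do): W1:3, W2:3, W3:1, W4:1, W5:3
Job degrees (workers who can do it): J1:3, J2:3, J3:3, J4:2

Maximum worker degree is 3, achieved by: W1, W2, W5
Minimum job degree is 2, achieved by: J4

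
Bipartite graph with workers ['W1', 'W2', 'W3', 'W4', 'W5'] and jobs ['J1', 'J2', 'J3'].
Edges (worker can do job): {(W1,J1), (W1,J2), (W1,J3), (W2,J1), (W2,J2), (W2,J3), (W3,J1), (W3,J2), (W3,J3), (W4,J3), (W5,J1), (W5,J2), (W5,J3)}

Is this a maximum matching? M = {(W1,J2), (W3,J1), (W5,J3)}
Yes, size 3 is maximum

Proposed matching has size 3.
Maximum matching size for this graph: 3.

This is a maximum matching.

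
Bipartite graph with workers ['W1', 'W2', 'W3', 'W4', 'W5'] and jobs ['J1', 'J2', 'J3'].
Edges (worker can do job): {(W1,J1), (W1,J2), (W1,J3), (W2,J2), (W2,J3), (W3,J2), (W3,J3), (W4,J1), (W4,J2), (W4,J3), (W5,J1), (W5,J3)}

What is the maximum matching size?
Maximum matching size = 3

Maximum matching: {(W3,J3), (W4,J2), (W5,J1)}
Size: 3

This assigns 3 workers to 3 distinct jobs.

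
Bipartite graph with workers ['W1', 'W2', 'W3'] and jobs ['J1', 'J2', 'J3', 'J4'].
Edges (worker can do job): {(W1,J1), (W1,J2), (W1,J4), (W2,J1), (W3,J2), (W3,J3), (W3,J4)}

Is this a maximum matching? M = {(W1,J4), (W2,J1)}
No, size 2 is not maximum

Proposed matching has size 2.
Maximum matching size for this graph: 3.

This is NOT maximum - can be improved to size 3.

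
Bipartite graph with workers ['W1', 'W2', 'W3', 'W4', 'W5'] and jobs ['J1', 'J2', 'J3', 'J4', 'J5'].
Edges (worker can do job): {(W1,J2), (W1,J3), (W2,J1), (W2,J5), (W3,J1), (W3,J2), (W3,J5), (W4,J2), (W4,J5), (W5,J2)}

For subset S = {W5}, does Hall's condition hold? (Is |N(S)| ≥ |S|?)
Yes: |N(S)| = 1, |S| = 1

Subset S = {W5}
Neighbors N(S) = {J2}

|N(S)| = 1, |S| = 1
Hall's condition: |N(S)| ≥ |S| is satisfied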